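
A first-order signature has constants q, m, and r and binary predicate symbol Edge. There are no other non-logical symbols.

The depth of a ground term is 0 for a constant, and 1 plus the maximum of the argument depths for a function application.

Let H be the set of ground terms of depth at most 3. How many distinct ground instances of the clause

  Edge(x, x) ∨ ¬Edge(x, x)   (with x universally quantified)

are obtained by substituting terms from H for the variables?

3

Ground terms of depth ≤ 3:
  With no function symbols every ground term is a constant, so there are exactly 3 ground terms at every depth bound.
  N_0 = 3
  N_1 = 3
  N_2 = 3
  N_3 = 3
So there are 3 ground terms available for substitution.
The body mentions the single quantified variable x; since ground terms form a free algebra, no two substitutions collapse to the same formula.
Number of ground instances = 3.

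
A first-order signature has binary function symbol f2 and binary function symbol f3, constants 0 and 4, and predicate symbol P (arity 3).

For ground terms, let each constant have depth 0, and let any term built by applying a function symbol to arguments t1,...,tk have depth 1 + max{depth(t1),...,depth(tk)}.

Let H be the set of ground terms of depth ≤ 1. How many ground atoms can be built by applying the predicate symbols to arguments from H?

First count ground terms of depth ≤ 1.
If N_k denotes the number of depth-≤k ground terms, the 2 constants give N_0 = 2, and each function symbol of arity r contributes N_{k-1}^r new terms at level k: N_k = 2 + N_{k-1}^2 + N_{k-1}^2.
N_0 = 2
N_1 = 2 + 2^2 + 2^2 = 10
Explicitly: 0, 4, f2(0, 0), f2(0, 4), f2(4, 0), f2(4, 4), f3(0, 0), f3(0, 4), f3(4, 0), f3(4, 4).
So |H| = 10.
Ground atoms are formed by filling each argument slot of a predicate with a term from H, so an r-ary predicate gives |H|^r atoms:
  P: 10^3 = 1000
Total ground atoms: 1000.

1000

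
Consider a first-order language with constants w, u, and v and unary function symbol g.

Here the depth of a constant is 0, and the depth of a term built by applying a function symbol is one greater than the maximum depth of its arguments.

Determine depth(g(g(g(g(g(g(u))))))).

depth(g(u)) = 1 + depth(u) = 1 + 0 = 1
depth(g(g(u))) = 1 + depth(g(u)) = 1 + 1 = 2
depth(g(g(g(u)))) = 1 + depth(g(g(u))) = 1 + 2 = 3
depth(g(g(g(g(u))))) = 1 + depth(g(g(g(u)))) = 1 + 3 = 4
depth(g(g(g(g(g(u)))))) = 1 + depth(g(g(g(g(u))))) = 1 + 4 = 5
depth(g(g(g(g(g(g(u))))))) = 1 + depth(g(g(g(g(g(u)))))) = 1 + 5 = 6

6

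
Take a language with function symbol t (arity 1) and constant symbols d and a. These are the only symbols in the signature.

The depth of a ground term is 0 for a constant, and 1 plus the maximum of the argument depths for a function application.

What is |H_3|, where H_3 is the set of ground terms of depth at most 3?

8

Count level by level. With function symbols t/1, the terms of depth ≤ k are the 2 constants together with each function applied to depth-≤(k−1) tuples, so N_k = 2 + N_{k-1}.
N_0 = 2
N_1 = 2 + 2 = 4
N_2 = 2 + 4 = 6
N_3 = 2 + 6 = 8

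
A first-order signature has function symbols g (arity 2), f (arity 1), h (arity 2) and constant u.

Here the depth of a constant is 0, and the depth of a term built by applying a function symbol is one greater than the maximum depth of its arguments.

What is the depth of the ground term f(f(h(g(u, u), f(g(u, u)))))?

depth(g(u, u)) = 1 + max(0, 0) = 1
depth(f(g(u, u))) = 1 + depth(g(u, u)) = 1 + 1 = 2
depth(h(g(u, u), f(g(u, u)))) = 1 + max(1, 2) = 3
depth(f(h(g(u, u), f(g(u, u))))) = 1 + depth(h(g(u, u), f(g(u, u)))) = 1 + 3 = 4
depth(f(f(h(g(u, u), f(g(u, u)))))) = 1 + depth(f(h(g(u, u), f(g(u, u))))) = 1 + 4 = 5

5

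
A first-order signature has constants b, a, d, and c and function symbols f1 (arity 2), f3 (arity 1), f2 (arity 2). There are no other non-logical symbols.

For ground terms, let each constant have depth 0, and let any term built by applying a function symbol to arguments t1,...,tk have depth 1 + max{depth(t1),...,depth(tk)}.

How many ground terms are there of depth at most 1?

Write N_k for the number of ground terms of depth ≤ k. A term of depth ≤ k is either a constant or a function symbol applied to arguments of depth ≤ k−1, so N_k = 4 + N_{k-1}^2 + N_{k-1} + N_{k-1}^2.
N_0 = 4
N_1 = 4 + 4^2 + 4 + 4^2 = 40

40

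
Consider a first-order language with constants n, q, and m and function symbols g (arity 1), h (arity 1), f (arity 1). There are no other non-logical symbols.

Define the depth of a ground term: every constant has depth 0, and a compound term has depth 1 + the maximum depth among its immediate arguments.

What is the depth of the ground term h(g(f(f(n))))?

4

depth(f(n)) = 1 + depth(n) = 1 + 0 = 1
depth(f(f(n))) = 1 + depth(f(n)) = 1 + 1 = 2
depth(g(f(f(n)))) = 1 + depth(f(f(n))) = 1 + 2 = 3
depth(h(g(f(f(n))))) = 1 + depth(g(f(f(n)))) = 1 + 3 = 4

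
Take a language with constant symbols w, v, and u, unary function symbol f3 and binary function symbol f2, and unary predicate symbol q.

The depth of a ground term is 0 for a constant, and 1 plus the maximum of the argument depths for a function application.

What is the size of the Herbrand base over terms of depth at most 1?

First count ground terms of depth ≤ 1.
Write N_k for the number of ground terms of depth ≤ k. A term of depth ≤ k is either a constant or a function symbol applied to arguments of depth ≤ k−1, so N_k = 3 + N_{k-1} + N_{k-1}^2.
N_0 = 3
N_1 = 3 + 3 + 3^2 = 15
So |H| = 15.
For each predicate symbol, the number of ground atoms is |H| raised to its arity; summing:
  q: 15
Total ground atoms: 15.

15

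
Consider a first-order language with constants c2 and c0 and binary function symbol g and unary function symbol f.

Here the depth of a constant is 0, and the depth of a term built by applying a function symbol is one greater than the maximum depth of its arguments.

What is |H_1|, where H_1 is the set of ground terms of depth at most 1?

If N_k denotes the number of depth-≤k ground terms, the 2 constants give N_0 = 2, and each function symbol of arity r contributes N_{k-1}^r new terms at level k: N_k = 2 + N_{k-1}^2 + N_{k-1}.
N_0 = 2
N_1 = 2 + 2^2 + 2 = 8
Explicitly: c2, c0, g(c2, c2), g(c2, c0), g(c0, c2), g(c0, c0), f(c2), f(c0).

8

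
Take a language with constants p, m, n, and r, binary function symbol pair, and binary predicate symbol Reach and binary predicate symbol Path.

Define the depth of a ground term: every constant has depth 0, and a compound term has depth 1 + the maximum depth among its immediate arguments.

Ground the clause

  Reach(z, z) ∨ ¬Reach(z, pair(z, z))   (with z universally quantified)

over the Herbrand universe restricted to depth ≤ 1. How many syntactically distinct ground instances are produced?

20

Ground terms of depth ≤ 1:
  Count level by level. With function symbols pair/2, the terms of depth ≤ k are the 4 constants together with each function applied to depth-≤(k−1) tuples, so N_k = 4 + N_{k-1}^2.
  N_0 = 4
  N_1 = 4 + 4^2 = 20
So there are 20 ground terms available for substitution.
The clause has 1 distinct variable (z), which appears in the body. In the free term algebra distinct substitutions yield syntactically distinct ground instances.
Number of ground instances = 20.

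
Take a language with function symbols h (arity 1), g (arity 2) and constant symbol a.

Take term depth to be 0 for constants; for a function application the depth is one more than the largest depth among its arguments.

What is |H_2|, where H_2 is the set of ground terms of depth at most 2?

13

Let N_k = |{terms of depth ≤ k}|. Then N_0 = 1 and N_k = 1 + N_{k-1} + N_{k-1}^2 for k ≥ 1 (one summand per function symbol, arity giving the exponent).
N_0 = 1
N_1 = 1 + 1 + 1^2 = 3
N_2 = 1 + 3 + 3^2 = 13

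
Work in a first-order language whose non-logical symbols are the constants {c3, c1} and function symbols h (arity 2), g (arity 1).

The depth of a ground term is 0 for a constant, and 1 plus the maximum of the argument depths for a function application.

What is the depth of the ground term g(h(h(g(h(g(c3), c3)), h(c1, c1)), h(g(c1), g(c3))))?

depth(g(c3)) = 1 + depth(c3) = 1 + 0 = 1
depth(h(g(c3), c3)) = 1 + max(1, 0) = 2
depth(g(h(g(c3), c3))) = 1 + depth(h(g(c3), c3)) = 1 + 2 = 3
depth(h(c1, c1)) = 1 + max(0, 0) = 1
depth(h(g(h(g(c3), c3)), h(c1, c1))) = 1 + max(3, 1) = 4
depth(g(c1)) = 1 + depth(c1) = 1 + 0 = 1
depth(h(g(c1), g(c3))) = 1 + max(1, 1) = 2
depth(h(h(g(h(g(c3), c3)), h(c1, c1)), h(g(c1), g(c3)))) = 1 + max(4, 2) = 5
depth(g(h(h(g(h(g(c3), c3)), h(c1, c1)), h(g(c1), g(c3))))) = 1 + depth(h(h(g(h(g(c3), c3)), h(c1, c1)), h(g(c1), g(c3)))) = 1 + 5 = 6

6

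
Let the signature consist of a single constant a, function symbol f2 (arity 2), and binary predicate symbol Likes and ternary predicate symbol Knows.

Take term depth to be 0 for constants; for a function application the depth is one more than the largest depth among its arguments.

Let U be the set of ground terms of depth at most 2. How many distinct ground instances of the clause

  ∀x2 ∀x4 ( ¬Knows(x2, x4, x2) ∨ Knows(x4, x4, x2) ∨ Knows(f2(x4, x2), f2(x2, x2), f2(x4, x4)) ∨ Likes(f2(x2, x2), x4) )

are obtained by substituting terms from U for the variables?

25

Ground terms of depth ≤ 2:
  Let N_k count ground terms of depth at most k. Each non-constant term of depth ≤ k is some function symbol applied to depth-≤(k−1) arguments, giving N_k = 1 + N_{k-1}^2.
  N_0 = 1
  N_1 = 1 + 1^2 = 2
  N_2 = 1 + 2^2 = 5
  Explicitly: a, f2(a, a), f2(a, f2(a, a)), f2(f2(a, a), a), f2(f2(a, a), f2(a, a)).
So there are 5 ground terms available for substitution.
There are 2 variables to instantiate (x2, x4), each occurring in at least one literal, so different choices give different ground instances.
Number of ground instances = 5^2 = 25.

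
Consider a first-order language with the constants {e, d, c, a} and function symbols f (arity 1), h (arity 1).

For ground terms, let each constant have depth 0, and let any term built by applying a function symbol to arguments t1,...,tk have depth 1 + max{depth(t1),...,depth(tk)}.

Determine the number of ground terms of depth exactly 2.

Count level by level. With function symbols f/1, h/1, the terms of depth ≤ k are the 4 constants together with each function applied to depth-≤(k−1) tuples, so N_k = 4 + N_{k-1} + N_{k-1}.
N_0 = 4
N_1 = 4 + 4 + 4 = 12
N_2 = 4 + 12 + 12 = 28
Terms of depth exactly 2: N_2 − N_1 = 28 − 12 = 16.

16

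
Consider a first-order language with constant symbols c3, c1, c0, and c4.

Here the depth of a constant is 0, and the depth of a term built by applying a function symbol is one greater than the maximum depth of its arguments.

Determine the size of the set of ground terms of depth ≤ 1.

4

With no function symbols every ground term is a constant, so there are exactly 4 ground terms at every depth bound.
N_0 = 4
N_1 = 4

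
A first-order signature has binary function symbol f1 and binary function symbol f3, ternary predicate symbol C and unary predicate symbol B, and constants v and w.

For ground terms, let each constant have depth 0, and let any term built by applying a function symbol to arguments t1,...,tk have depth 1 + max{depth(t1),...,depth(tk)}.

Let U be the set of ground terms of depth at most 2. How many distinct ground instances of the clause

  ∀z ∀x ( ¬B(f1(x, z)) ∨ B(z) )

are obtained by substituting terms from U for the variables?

Ground terms of depth ≤ 2:
  Let N_k count ground terms of depth at most k. Each non-constant term of depth ≤ k is some function symbol applied to depth-≤(k−1) arguments, giving N_k = 2 + N_{k-1}^2 + N_{k-1}^2.
  N_0 = 2
  N_1 = 2 + 2^2 + 2^2 = 10
  N_2 = 2 + 10^2 + 10^2 = 202
So there are 202 ground terms available for substitution.
The clause has 2 distinct variables (z, x), each appearing in the body. In the free term algebra distinct substitutions yield syntactically distinct ground instances.
Number of ground instances = 202^2 = 40804.

40804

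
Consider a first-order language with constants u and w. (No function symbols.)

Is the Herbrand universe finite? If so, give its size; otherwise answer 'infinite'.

2

There are no function symbols, so every ground term is one of the 2 constants.
The Herbrand universe is {u, w}, which is finite with 2 elements.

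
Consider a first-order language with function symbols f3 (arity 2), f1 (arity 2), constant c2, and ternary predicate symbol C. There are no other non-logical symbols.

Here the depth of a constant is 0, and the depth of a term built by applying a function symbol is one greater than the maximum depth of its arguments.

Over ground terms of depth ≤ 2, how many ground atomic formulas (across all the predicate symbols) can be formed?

First count ground terms of depth ≤ 2.
Count level by level. With function symbols f3/2, f1/2, the terms of depth ≤ k are the 1 constant together with each function applied to depth-≤(k−1) tuples, so N_k = 1 + N_{k-1}^2 + N_{k-1}^2.
N_0 = 1
N_1 = 1 + 1^2 + 1^2 = 3
N_2 = 1 + 3^2 + 3^2 = 19
So |H| = 19.
Ground atoms are formed by filling each argument slot of a predicate with a term from H, so an r-ary predicate gives |H|^r atoms:
  C: 19^3 = 6859
Total ground atoms: 6859.

6859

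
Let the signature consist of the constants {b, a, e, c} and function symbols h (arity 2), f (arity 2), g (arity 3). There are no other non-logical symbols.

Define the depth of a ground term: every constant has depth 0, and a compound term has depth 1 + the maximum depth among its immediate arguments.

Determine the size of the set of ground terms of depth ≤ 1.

100

Write N_k for the number of ground terms of depth ≤ k. A term of depth ≤ k is either a constant or a function symbol applied to arguments of depth ≤ k−1, so N_k = 4 + N_{k-1}^2 + N_{k-1}^2 + N_{k-1}^3.
N_0 = 4
N_1 = 4 + 4^2 + 4^2 + 4^3 = 100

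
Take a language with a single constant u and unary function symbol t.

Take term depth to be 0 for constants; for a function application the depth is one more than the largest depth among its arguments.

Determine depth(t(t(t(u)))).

3

depth(t(u)) = 1 + depth(u) = 1 + 0 = 1
depth(t(t(u))) = 1 + depth(t(u)) = 1 + 1 = 2
depth(t(t(t(u)))) = 1 + depth(t(t(u))) = 1 + 2 = 3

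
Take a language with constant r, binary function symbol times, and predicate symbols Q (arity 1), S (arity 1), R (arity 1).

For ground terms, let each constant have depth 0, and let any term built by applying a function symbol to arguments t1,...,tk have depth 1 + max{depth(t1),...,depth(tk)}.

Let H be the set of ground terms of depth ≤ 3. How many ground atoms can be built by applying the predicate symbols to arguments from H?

First count ground terms of depth ≤ 3.
Write N_k for the number of ground terms of depth ≤ k. A term of depth ≤ k is either a constant or a function symbol applied to arguments of depth ≤ k−1, so N_k = 1 + N_{k-1}^2.
N_0 = 1
N_1 = 1 + 1^2 = 2
N_2 = 1 + 2^2 = 5
N_3 = 1 + 5^2 = 26
So |H| = 26.
For each predicate symbol, the number of ground atoms is |H| raised to its arity; summing:
  Q: 26;  S: 26;  R: 26
Total ground atoms: 26 + 26 + 26 = 78.

78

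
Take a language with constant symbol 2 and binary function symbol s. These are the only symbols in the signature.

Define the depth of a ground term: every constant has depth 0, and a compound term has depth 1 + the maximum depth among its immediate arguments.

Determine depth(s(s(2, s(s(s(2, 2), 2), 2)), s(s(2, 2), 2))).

depth(s(2, 2)) = 1 + max(0, 0) = 1
depth(s(s(2, 2), 2)) = 1 + max(1, 0) = 2
depth(s(s(s(2, 2), 2), 2)) = 1 + max(2, 0) = 3
depth(s(2, s(s(s(2, 2), 2), 2))) = 1 + max(0, 3) = 4
depth(s(s(2, s(s(s(2, 2), 2), 2)), s(s(2, 2), 2))) = 1 + max(4, 2) = 5

5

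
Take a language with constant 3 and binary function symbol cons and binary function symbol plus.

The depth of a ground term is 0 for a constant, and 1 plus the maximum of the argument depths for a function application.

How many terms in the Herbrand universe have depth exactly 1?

Let N_k count ground terms of depth at most k. Each non-constant term of depth ≤ k is some function symbol applied to depth-≤(k−1) arguments, giving N_k = 1 + N_{k-1}^2 + N_{k-1}^2.
N_0 = 1
N_1 = 1 + 1^2 + 1^2 = 3
Terms of depth exactly 1: N_1 − N_0 = 3 − 1 = 2.

2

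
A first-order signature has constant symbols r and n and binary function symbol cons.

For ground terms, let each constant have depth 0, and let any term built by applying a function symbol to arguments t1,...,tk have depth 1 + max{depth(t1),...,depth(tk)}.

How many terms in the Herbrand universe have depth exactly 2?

32

Let N_k = |{terms of depth ≤ k}|. Then N_0 = 2 and N_k = 2 + N_{k-1}^2 for k ≥ 1 (one summand per function symbol, arity giving the exponent).
N_0 = 2
N_1 = 2 + 2^2 = 6
N_2 = 2 + 6^2 = 38
Terms of depth exactly 2: N_2 − N_1 = 38 − 6 = 32.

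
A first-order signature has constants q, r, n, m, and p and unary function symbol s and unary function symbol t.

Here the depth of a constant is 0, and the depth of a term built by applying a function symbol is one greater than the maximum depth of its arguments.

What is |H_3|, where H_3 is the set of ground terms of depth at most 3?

Let N_k = |{terms of depth ≤ k}|. Then N_0 = 5 and N_k = 5 + N_{k-1} + N_{k-1} for k ≥ 1 (one summand per function symbol, arity giving the exponent).
N_0 = 5
N_1 = 5 + 5 + 5 = 15
N_2 = 5 + 15 + 15 = 35
N_3 = 5 + 35 + 35 = 75

75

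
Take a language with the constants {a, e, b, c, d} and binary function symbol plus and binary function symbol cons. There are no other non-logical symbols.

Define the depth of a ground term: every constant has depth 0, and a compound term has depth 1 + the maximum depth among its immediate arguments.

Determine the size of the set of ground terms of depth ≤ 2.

6055

Let N_k = |{terms of depth ≤ k}|. Then N_0 = 5 and N_k = 5 + N_{k-1}^2 + N_{k-1}^2 for k ≥ 1 (one summand per function symbol, arity giving the exponent).
N_0 = 5
N_1 = 5 + 5^2 + 5^2 = 55
N_2 = 5 + 55^2 + 55^2 = 6055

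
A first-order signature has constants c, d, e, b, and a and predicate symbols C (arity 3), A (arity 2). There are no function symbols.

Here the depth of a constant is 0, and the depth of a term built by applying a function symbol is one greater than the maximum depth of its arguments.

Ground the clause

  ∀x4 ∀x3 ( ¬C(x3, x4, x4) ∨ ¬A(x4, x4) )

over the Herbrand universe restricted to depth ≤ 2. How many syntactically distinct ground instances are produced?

25

Ground terms of depth ≤ 2:
  With no function symbols every ground term is a constant, so there are exactly 5 ground terms at every depth bound.
  N_0 = 5
  N_1 = 5
  N_2 = 5
So there are 5 ground terms available for substitution.
Each of x4, x3 ranges independently over the available ground terms, and distinct assignments produce distinct instances.
Number of ground instances = 5^2 = 25.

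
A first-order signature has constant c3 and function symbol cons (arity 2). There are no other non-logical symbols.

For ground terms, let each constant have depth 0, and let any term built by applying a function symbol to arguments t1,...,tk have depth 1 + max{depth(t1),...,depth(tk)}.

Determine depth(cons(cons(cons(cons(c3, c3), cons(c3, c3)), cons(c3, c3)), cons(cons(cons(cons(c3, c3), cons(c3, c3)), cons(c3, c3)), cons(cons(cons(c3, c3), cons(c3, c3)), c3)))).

depth(cons(c3, c3)) = 1 + max(0, 0) = 1
depth(cons(cons(c3, c3), cons(c3, c3))) = 1 + max(1, 1) = 2
depth(cons(cons(cons(c3, c3), cons(c3, c3)), cons(c3, c3))) = 1 + max(2, 1) = 3
depth(cons(cons(cons(c3, c3), cons(c3, c3)), c3)) = 1 + max(2, 0) = 3
depth(cons(cons(cons(cons(c3, c3), cons(c3, c3)), cons(c3, c3)), cons(cons(cons(c3, c3), cons(c3, c3)), c3))) = 1 + max(3, 3) = 4
depth(cons(cons(cons(cons(c3, c3), cons(c3, c3)), cons(c3, c3)), cons(cons(cons(cons(c3, c3), cons(c3, c3)), cons(c3, c3)), cons(cons(cons(c3, c3), cons(c3, c3)), c3)))) = 1 + max(3, 4) = 5

5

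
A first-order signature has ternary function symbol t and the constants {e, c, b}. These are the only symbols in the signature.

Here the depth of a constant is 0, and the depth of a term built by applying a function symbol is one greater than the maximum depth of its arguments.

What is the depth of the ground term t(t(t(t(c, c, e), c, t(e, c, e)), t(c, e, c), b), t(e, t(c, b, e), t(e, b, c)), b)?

depth(t(c, c, e)) = 1 + max(0, 0, 0) = 1
depth(t(e, c, e)) = 1 + max(0, 0, 0) = 1
depth(t(t(c, c, e), c, t(e, c, e))) = 1 + max(1, 0, 1) = 2
depth(t(c, e, c)) = 1 + max(0, 0, 0) = 1
depth(t(t(t(c, c, e), c, t(e, c, e)), t(c, e, c), b)) = 1 + max(2, 1, 0) = 3
depth(t(c, b, e)) = 1 + max(0, 0, 0) = 1
depth(t(e, b, c)) = 1 + max(0, 0, 0) = 1
depth(t(e, t(c, b, e), t(e, b, c))) = 1 + max(0, 1, 1) = 2
depth(t(t(t(t(c, c, e), c, t(e, c, e)), t(c, e, c), b), t(e, t(c, b, e), t(e, b, c)), b)) = 1 + max(3, 2, 0) = 4

4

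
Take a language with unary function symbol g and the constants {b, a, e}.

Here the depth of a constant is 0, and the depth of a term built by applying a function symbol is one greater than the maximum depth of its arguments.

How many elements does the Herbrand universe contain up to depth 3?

Write N_k for the number of ground terms of depth ≤ k. A term of depth ≤ k is either a constant or a function symbol applied to arguments of depth ≤ k−1, so N_k = 3 + N_{k-1}.
N_0 = 3
N_1 = 3 + 3 = 6
N_2 = 3 + 6 = 9
N_3 = 3 + 9 = 12
Explicitly: b, a, e, g(b), g(a), g(e), g(g(b)), g(g(a)), g(g(e)), g(g(g(b))), g(g(g(a))), g(g(g(e))).

12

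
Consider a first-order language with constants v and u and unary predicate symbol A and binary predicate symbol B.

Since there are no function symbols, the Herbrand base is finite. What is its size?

With no function symbols, the Herbrand universe is just the 2 constants.
Ground atoms per predicate: A: 2, B: 2^2 = 4.
Herbrand base size = 2 + 4 = 6.

6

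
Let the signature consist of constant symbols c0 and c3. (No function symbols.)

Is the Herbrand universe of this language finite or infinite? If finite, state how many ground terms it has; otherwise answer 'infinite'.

2

There are no function symbols, so every ground term is one of the 2 constants.
The Herbrand universe is {c0, c3}, which is finite with 2 elements.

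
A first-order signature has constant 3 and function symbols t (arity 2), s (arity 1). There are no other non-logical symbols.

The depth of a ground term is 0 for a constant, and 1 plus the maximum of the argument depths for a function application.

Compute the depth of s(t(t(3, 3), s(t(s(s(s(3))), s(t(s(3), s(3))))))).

7

depth(t(3, 3)) = 1 + max(0, 0) = 1
depth(s(3)) = 1 + depth(3) = 1 + 0 = 1
depth(s(s(3))) = 1 + depth(s(3)) = 1 + 1 = 2
depth(s(s(s(3)))) = 1 + depth(s(s(3))) = 1 + 2 = 3
depth(t(s(3), s(3))) = 1 + max(1, 1) = 2
depth(s(t(s(3), s(3)))) = 1 + depth(t(s(3), s(3))) = 1 + 2 = 3
depth(t(s(s(s(3))), s(t(s(3), s(3))))) = 1 + max(3, 3) = 4
depth(s(t(s(s(s(3))), s(t(s(3), s(3)))))) = 1 + depth(t(s(s(s(3))), s(t(s(3), s(3))))) = 1 + 4 = 5
depth(t(t(3, 3), s(t(s(s(s(3))), s(t(s(3), s(3))))))) = 1 + max(1, 5) = 6
depth(s(t(t(3, 3), s(t(s(s(s(3))), s(t(s(3), s(3)))))))) = 1 + depth(t(t(3, 3), s(t(s(s(s(3))), s(t(s(3), s(3))))))) = 1 + 6 = 7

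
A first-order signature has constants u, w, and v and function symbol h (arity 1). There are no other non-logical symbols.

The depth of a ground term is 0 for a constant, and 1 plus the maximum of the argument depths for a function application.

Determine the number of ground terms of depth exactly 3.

3

Write N_k for the number of ground terms of depth ≤ k. A term of depth ≤ k is either a constant or a function symbol applied to arguments of depth ≤ k−1, so N_k = 3 + N_{k-1}.
N_0 = 3
N_1 = 3 + 3 = 6
N_2 = 3 + 6 = 9
N_3 = 3 + 9 = 12
Terms of depth exactly 3: N_3 − N_2 = 12 − 9 = 3.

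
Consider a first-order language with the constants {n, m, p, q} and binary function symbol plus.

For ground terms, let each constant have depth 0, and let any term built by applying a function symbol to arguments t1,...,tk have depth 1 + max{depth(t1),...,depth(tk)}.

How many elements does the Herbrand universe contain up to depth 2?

404

Let N_k count ground terms of depth at most k. Each non-constant term of depth ≤ k is some function symbol applied to depth-≤(k−1) arguments, giving N_k = 4 + N_{k-1}^2.
N_0 = 4
N_1 = 4 + 4^2 = 20
N_2 = 4 + 20^2 = 404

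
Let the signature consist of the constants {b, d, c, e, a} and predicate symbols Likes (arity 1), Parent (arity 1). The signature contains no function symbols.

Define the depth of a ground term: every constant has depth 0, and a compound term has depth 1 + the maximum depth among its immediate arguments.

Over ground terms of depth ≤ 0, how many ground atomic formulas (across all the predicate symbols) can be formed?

10

First count ground terms of depth ≤ 0.
With no function symbols every ground term is a constant, so there are exactly 5 ground terms at every depth bound.
N_0 = 5
So |H| = 5.
For each predicate symbol, the number of ground atoms is |H| raised to its arity; summing:
  Likes: 5;  Parent: 5
Total ground atoms: 5 + 5 = 10.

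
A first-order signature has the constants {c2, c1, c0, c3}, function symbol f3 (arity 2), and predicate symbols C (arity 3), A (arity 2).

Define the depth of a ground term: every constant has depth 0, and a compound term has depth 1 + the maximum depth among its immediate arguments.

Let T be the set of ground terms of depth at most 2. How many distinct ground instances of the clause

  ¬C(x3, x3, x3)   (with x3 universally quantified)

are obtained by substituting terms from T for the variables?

404

Ground terms of depth ≤ 2:
  Write N_k for the number of ground terms of depth ≤ k. A term of depth ≤ k is either a constant or a function symbol applied to arguments of depth ≤ k−1, so N_k = 4 + N_{k-1}^2.
  N_0 = 4
  N_1 = 4 + 4^2 = 20
  N_2 = 4 + 20^2 = 404
So there are 404 ground terms available for substitution.
The variable x3 ranges independently over the available ground terms, and distinct assignments produce distinct instances.
Number of ground instances = 404.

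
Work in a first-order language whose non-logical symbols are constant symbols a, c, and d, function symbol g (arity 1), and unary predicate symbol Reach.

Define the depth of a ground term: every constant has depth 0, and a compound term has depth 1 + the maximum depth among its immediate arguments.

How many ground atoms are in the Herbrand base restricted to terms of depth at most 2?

9

First count ground terms of depth ≤ 2.
Write N_k for the number of ground terms of depth ≤ k. A term of depth ≤ k is either a constant or a function symbol applied to arguments of depth ≤ k−1, so N_k = 3 + N_{k-1}.
N_0 = 3
N_1 = 3 + 3 = 6
N_2 = 3 + 6 = 9
Explicitly: a, c, d, g(a), g(c), g(d), g(g(a)), g(g(c)), g(g(d)).
So |H| = 9.
Ground atoms are formed by filling each argument slot of a predicate with a term from H, so an r-ary predicate gives |H|^r atoms:
  Reach: 9
Total ground atoms: 9.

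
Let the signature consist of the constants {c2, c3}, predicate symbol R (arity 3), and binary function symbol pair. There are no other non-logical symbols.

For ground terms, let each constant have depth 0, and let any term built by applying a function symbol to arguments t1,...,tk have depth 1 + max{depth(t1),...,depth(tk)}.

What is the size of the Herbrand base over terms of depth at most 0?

8

First count ground terms of depth ≤ 0.
Count level by level. With function symbols pair/2, the terms of depth ≤ k are the 2 constants together with each function applied to depth-≤(k−1) tuples, so N_k = 2 + N_{k-1}^2.
N_0 = 2
Explicitly: c2, c3.
So |H| = 2.
For each predicate symbol, the number of ground atoms is |H| raised to its arity; summing:
  R: 2^3 = 8
Total ground atoms: 8.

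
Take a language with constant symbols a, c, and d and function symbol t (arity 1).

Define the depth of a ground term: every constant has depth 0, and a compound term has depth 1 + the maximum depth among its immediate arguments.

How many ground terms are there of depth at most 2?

9

Let N_k = |{terms of depth ≤ k}|. Then N_0 = 3 and N_k = 3 + N_{k-1} for k ≥ 1 (one summand per function symbol, arity giving the exponent).
N_0 = 3
N_1 = 3 + 3 = 6
N_2 = 3 + 6 = 9
Explicitly: a, c, d, t(a), t(c), t(d), t(t(a)), t(t(c)), t(t(d)).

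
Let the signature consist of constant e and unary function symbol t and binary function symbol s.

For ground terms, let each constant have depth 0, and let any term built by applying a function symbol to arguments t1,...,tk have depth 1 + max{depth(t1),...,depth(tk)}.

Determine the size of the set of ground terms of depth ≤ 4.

33673

Write N_k for the number of ground terms of depth ≤ k. A term of depth ≤ k is either a constant or a function symbol applied to arguments of depth ≤ k−1, so N_k = 1 + N_{k-1} + N_{k-1}^2.
N_0 = 1
N_1 = 1 + 1 + 1^2 = 3
N_2 = 1 + 3 + 3^2 = 13
N_3 = 1 + 13 + 13^2 = 183
N_4 = 1 + 183 + 183^2 = 33673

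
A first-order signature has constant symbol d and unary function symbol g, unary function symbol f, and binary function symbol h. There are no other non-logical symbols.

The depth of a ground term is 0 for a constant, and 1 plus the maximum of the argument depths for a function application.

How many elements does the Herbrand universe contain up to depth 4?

Write N_k for the number of ground terms of depth ≤ k. A term of depth ≤ k is either a constant or a function symbol applied to arguments of depth ≤ k−1, so N_k = 1 + N_{k-1} + N_{k-1} + N_{k-1}^2.
N_0 = 1
N_1 = 1 + 1 + 1 + 1^2 = 4
N_2 = 1 + 4 + 4 + 4^2 = 25
N_3 = 1 + 25 + 25 + 25^2 = 676
N_4 = 1 + 676 + 676 + 676^2 = 458329

458329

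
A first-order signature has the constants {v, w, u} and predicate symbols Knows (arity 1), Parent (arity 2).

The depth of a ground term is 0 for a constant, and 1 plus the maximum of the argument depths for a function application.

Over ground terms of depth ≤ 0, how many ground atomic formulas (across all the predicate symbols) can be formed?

12

First count ground terms of depth ≤ 0.
With no function symbols every ground term is a constant, so there are exactly 3 ground terms at every depth bound.
N_0 = 3
So |H| = 3.
Ground atoms are formed by filling each argument slot of a predicate with a term from H, so an r-ary predicate gives |H|^r atoms:
  Knows: 3;  Parent: 3^2 = 9
Total ground atoms: 3 + 9 = 12.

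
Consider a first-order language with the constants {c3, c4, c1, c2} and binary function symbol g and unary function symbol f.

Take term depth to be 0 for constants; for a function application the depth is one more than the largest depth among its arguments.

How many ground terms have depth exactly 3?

If N_k denotes the number of depth-≤k ground terms, the 4 constants give N_0 = 4, and each function symbol of arity r contributes N_{k-1}^r new terms at level k: N_k = 4 + N_{k-1}^2 + N_{k-1}.
N_0 = 4
N_1 = 4 + 4^2 + 4 = 24
N_2 = 4 + 24^2 + 24 = 604
N_3 = 4 + 604^2 + 604 = 365424
Terms of depth exactly 3: N_3 − N_2 = 365424 − 604 = 364820.

364820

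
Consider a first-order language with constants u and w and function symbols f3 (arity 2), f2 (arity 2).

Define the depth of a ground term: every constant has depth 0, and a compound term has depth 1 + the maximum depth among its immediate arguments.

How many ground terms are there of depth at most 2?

202

Count level by level. With function symbols f3/2, f2/2, the terms of depth ≤ k are the 2 constants together with each function applied to depth-≤(k−1) tuples, so N_k = 2 + N_{k-1}^2 + N_{k-1}^2.
N_0 = 2
N_1 = 2 + 2^2 + 2^2 = 10
N_2 = 2 + 10^2 + 10^2 = 202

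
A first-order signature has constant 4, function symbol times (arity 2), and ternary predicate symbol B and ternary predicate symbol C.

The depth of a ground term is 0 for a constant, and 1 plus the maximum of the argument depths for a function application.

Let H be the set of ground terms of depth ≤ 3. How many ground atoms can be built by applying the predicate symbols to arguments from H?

First count ground terms of depth ≤ 3.
Count level by level. With function symbols times/2, the terms of depth ≤ k are the 1 constant together with each function applied to depth-≤(k−1) tuples, so N_k = 1 + N_{k-1}^2.
N_0 = 1
N_1 = 1 + 1^2 = 2
N_2 = 1 + 2^2 = 5
N_3 = 1 + 5^2 = 26
So |H| = 26.
A ground atom is a predicate applied to a tuple of terms from H, so the count is the sum over predicates of |H|^arity:
  B: 26^3 = 17576;  C: 26^3 = 17576
Total ground atoms: 17576 + 17576 = 35152.

35152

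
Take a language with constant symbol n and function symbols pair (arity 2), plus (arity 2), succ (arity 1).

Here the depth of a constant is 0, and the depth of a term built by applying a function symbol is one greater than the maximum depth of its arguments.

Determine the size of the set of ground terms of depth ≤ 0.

1

Write N_k for the number of ground terms of depth ≤ k. A term of depth ≤ k is either a constant or a function symbol applied to arguments of depth ≤ k−1, so N_k = 1 + N_{k-1}^2 + N_{k-1}^2 + N_{k-1}.
N_0 = 1
Explicitly: n.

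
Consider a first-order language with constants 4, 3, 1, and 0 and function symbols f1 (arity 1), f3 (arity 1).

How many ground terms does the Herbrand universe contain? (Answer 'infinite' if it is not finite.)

infinite

The signature has at least one function symbol (f1, arity 1) and at least one constant (4).
Iterating f1 gives infinitely many distinct ground terms: 4, f1(4), f1(f1(4)), ...
So the Herbrand universe is infinite.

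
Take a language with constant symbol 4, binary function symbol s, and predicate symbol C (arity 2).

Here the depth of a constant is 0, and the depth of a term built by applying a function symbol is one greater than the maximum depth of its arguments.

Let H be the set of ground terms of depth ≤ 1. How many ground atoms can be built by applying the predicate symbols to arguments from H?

4

First count ground terms of depth ≤ 1.
Count level by level. With function symbols s/2, the terms of depth ≤ k are the 1 constant together with each function applied to depth-≤(k−1) tuples, so N_k = 1 + N_{k-1}^2.
N_0 = 1
N_1 = 1 + 1^2 = 2
So |H| = 2.
For each predicate symbol, the number of ground atoms is |H| raised to its arity; summing:
  C: 2^2 = 4
Total ground atoms: 4.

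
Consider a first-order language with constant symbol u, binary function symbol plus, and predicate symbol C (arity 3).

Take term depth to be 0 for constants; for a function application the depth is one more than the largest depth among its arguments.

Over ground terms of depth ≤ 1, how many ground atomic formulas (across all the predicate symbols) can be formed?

First count ground terms of depth ≤ 1.
Let N_k count ground terms of depth at most k. Each non-constant term of depth ≤ k is some function symbol applied to depth-≤(k−1) arguments, giving N_k = 1 + N_{k-1}^2.
N_0 = 1
N_1 = 1 + 1^2 = 2
Explicitly: u, plus(u, u).
So |H| = 2.
Each predicate of arity r yields |H|^r ground atoms (one per choice of an r-tuple from H):
  C: 2^3 = 8
Total ground atoms: 8.

8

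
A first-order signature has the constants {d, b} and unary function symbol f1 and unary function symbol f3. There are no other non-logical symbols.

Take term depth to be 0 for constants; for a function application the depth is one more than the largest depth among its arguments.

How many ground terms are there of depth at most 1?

Count level by level. With function symbols f1/1, f3/1, the terms of depth ≤ k are the 2 constants together with each function applied to depth-≤(k−1) tuples, so N_k = 2 + N_{k-1} + N_{k-1}.
N_0 = 2
N_1 = 2 + 2 + 2 = 6
Explicitly: d, b, f1(d), f1(b), f3(d), f3(b).

6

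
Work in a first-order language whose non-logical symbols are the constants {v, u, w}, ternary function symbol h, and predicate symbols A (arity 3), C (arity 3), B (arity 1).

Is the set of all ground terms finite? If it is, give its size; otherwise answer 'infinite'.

infinite

The signature has at least one function symbol (h, arity 3) and at least one constant (v).
Iterating h gives infinitely many distinct ground terms: v, h(v, v, v), h(h(v, v, v), h(v, v, v), h(v, v, v)), ...
So the Herbrand universe is infinite.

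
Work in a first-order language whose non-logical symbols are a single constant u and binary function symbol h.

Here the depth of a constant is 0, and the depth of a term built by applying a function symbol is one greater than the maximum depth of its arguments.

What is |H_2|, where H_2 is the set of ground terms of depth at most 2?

5

Write N_k for the number of ground terms of depth ≤ k. A term of depth ≤ k is either a constant or a function symbol applied to arguments of depth ≤ k−1, so N_k = 1 + N_{k-1}^2.
N_0 = 1
N_1 = 1 + 1^2 = 2
N_2 = 1 + 2^2 = 5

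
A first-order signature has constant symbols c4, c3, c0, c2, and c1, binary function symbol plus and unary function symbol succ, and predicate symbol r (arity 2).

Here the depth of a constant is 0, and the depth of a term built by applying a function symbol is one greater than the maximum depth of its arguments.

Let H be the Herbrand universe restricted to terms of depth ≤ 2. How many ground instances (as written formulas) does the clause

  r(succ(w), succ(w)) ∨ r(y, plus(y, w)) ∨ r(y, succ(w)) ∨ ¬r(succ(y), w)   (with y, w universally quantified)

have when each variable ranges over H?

1600225

Ground terms of depth ≤ 2:
  Let N_k count ground terms of depth at most k. Each non-constant term of depth ≤ k is some function symbol applied to depth-≤(k−1) arguments, giving N_k = 5 + N_{k-1}^2 + N_{k-1}.
  N_0 = 5
  N_1 = 5 + 5^2 + 5 = 35
  N_2 = 5 + 35^2 + 35 = 1265
So there are 1265 ground terms available for substitution.
The body mentions every one of the 2 quantified variables; since ground terms form a free algebra, no two substitutions collapse to the same formula.
Number of ground instances = 1265^2 = 1600225.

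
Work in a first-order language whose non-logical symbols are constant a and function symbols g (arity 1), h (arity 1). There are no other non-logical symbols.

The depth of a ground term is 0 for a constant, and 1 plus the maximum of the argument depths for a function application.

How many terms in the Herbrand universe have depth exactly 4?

If N_k denotes the number of depth-≤k ground terms, the 1 constant gives N_0 = 1, and each function symbol of arity r contributes N_{k-1}^r new terms at level k: N_k = 1 + N_{k-1} + N_{k-1}.
N_0 = 1
N_1 = 1 + 1 + 1 = 3
N_2 = 1 + 3 + 3 = 7
N_3 = 1 + 7 + 7 = 15
N_4 = 1 + 15 + 15 = 31
Terms of depth exactly 4: N_4 − N_3 = 31 − 15 = 16.

16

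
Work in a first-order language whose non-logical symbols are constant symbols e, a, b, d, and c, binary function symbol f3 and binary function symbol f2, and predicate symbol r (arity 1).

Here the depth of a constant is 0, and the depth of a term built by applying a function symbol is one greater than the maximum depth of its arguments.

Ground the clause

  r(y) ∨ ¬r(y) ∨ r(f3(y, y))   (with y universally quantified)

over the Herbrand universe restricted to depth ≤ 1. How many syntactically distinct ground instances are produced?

Ground terms of depth ≤ 1:
  Count level by level. With function symbols f3/2, f2/2, the terms of depth ≤ k are the 5 constants together with each function applied to depth-≤(k−1) tuples, so N_k = 5 + N_{k-1}^2 + N_{k-1}^2.
  N_0 = 5
  N_1 = 5 + 5^2 + 5^2 = 55
So there are 55 ground terms available for substitution.
There is 1 variable to instantiate (y),  occurring in at least one literal, so different choices give different ground instances.
Number of ground instances = 55.

55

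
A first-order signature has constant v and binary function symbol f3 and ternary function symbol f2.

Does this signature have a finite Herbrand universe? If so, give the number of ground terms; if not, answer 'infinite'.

infinite

The signature has at least one function symbol (f3, arity 2) and at least one constant (v).
Iterating f3 gives infinitely many distinct ground terms: v, f3(v, v), f3(f3(v, v), f3(v, v)), ...
So the Herbrand universe is infinite.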